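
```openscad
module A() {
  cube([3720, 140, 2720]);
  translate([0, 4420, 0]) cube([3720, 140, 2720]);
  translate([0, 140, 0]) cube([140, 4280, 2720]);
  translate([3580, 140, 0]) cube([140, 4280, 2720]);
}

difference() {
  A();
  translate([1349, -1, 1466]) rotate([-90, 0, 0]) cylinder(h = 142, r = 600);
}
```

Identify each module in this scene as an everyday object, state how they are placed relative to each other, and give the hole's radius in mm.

The subtracted cylinder has r = 600 mm.

A is a house frame. The house frame has a circular hole through its front wall. The hole's radius is 600 mm.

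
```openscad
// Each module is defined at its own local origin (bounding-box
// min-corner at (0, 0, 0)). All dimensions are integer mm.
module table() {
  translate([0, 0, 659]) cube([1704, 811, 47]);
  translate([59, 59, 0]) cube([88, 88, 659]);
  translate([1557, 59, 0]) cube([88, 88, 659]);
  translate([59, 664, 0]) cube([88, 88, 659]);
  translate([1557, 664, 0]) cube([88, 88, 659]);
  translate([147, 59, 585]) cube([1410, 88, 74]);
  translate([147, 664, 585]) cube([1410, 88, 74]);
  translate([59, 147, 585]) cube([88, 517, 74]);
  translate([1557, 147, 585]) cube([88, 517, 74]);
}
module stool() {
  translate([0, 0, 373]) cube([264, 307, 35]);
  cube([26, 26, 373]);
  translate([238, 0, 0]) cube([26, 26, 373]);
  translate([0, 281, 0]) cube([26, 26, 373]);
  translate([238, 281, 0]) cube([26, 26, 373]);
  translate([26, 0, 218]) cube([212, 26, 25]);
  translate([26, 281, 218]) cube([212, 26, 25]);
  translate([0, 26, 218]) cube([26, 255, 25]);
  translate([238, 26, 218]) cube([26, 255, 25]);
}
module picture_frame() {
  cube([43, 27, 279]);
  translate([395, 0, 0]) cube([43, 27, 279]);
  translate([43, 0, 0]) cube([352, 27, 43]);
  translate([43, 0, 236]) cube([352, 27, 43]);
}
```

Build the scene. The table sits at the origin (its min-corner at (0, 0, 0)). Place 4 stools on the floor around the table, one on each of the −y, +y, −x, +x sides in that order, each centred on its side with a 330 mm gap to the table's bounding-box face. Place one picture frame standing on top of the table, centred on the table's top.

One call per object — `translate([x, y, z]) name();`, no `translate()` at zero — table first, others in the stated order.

table();
translate([720, -637, 0]) stool();
translate([720, 1141, 0]) stool();
translate([-594, 252, 0]) stool();
translate([2034, 252, 0]) stool();
translate([633, 392, 706]) picture_frame();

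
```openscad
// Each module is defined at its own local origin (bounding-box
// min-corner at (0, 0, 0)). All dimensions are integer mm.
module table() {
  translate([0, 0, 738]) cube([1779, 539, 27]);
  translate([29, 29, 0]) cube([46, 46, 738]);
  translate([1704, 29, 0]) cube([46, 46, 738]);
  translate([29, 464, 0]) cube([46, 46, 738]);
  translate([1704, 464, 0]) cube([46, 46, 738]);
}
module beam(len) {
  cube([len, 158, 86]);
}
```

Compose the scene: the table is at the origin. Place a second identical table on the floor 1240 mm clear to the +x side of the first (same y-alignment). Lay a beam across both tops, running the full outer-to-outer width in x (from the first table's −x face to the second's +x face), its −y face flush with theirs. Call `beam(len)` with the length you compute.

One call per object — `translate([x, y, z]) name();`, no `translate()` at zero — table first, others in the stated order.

table();
translate([3019, 0, 0]) table();
translate([0, 0, 765]) beam(4798);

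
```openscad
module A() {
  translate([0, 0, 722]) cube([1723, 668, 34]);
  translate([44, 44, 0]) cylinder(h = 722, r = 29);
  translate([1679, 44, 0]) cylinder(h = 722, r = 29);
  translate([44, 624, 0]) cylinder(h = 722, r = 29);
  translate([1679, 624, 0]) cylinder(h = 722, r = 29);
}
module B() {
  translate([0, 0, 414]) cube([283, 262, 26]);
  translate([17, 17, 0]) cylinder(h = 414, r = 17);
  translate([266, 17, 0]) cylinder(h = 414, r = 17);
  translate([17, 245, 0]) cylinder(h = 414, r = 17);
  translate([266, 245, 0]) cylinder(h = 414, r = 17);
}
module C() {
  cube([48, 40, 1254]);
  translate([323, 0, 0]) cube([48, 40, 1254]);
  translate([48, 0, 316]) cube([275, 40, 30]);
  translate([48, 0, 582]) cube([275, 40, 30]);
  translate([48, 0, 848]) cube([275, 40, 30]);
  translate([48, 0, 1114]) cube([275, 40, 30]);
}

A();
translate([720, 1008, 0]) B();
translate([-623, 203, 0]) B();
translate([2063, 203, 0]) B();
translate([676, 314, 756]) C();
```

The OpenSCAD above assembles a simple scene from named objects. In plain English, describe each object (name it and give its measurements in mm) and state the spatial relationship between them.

A is a table with a 1723×668 mm rectangular top, 34 mm thick, top surface at z = 756 mm, supported by four round legs of 58 mm diameter, each leg's bounding box inset 15 mm from the nearest pair of top edges, running from the floor.

B is a four-legged stool. The seat is a 283×262×26 mm slab whose top surface is at z = 440 mm; four round legs, each 34 mm in diameter, run from the floor (z = 0) to the underside of the seat, each leg's axis is inset half a diameter from the nearest pair of seat edges (so the leg's bounding box is flush with the corner).

C is a straight ladder. Two 48×40 mm vertical rails, 1254 mm tall, stand 371 mm apart (outside-to-outside) with their front faces coplanar on the −y side. 4 rungs, each 40 mm deep and 30 mm tall, span between the inner faces of the rails, front faces flush with the rails. The lowest rung's underside is at z = 316 mm and rungs are spaced 266 mm apart (underside to underside).

Three stools sit around the table at the +y, −x, +x sides. The ladder is on top of the table, centred.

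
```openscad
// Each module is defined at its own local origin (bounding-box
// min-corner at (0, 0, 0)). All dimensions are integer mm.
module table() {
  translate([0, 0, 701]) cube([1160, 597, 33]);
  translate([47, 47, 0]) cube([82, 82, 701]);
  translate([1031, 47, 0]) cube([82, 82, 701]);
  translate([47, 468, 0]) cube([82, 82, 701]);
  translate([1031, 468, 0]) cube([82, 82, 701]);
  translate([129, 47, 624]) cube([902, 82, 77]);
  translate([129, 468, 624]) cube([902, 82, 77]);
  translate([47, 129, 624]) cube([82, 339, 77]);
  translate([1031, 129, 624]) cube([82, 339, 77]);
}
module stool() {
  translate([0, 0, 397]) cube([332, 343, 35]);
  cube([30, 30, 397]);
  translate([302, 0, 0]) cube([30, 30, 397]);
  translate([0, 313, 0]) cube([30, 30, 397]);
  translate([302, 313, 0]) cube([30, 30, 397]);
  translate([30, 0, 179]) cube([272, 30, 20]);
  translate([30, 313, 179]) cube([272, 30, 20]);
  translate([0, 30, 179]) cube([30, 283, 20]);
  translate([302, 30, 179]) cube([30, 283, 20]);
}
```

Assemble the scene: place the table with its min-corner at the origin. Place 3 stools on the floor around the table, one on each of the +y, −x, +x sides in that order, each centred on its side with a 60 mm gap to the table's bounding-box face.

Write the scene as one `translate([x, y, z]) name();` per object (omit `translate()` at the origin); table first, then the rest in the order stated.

table();
translate([414, 657, 0]) stool();
translate([-392, 127, 0]) stool();
translate([1220, 127, 0]) stool();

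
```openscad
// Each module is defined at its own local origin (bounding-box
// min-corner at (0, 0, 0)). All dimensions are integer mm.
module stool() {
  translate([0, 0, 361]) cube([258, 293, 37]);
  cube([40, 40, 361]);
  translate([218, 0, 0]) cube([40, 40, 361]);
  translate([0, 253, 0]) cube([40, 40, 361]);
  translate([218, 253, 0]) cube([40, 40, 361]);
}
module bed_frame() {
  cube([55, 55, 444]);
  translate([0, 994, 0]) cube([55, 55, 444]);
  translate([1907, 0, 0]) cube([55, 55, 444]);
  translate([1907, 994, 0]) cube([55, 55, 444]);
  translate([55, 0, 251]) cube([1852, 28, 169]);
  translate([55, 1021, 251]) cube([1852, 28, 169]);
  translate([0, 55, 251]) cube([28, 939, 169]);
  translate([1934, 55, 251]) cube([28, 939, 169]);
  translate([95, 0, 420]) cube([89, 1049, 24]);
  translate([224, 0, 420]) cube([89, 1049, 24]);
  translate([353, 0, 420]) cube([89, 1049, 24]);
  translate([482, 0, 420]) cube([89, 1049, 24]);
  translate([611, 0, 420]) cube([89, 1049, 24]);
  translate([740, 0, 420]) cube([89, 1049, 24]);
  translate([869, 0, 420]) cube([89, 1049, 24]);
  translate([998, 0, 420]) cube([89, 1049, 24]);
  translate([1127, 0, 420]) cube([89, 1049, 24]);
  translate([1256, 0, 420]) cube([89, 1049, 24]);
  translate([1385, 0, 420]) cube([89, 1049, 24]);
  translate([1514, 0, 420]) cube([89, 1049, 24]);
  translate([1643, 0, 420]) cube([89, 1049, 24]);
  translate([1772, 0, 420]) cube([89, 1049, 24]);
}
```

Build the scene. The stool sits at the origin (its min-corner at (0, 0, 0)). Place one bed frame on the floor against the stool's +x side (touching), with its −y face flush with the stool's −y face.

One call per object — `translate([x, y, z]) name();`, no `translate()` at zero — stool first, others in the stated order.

stool();
translate([258, 0, 0]) bed_frame();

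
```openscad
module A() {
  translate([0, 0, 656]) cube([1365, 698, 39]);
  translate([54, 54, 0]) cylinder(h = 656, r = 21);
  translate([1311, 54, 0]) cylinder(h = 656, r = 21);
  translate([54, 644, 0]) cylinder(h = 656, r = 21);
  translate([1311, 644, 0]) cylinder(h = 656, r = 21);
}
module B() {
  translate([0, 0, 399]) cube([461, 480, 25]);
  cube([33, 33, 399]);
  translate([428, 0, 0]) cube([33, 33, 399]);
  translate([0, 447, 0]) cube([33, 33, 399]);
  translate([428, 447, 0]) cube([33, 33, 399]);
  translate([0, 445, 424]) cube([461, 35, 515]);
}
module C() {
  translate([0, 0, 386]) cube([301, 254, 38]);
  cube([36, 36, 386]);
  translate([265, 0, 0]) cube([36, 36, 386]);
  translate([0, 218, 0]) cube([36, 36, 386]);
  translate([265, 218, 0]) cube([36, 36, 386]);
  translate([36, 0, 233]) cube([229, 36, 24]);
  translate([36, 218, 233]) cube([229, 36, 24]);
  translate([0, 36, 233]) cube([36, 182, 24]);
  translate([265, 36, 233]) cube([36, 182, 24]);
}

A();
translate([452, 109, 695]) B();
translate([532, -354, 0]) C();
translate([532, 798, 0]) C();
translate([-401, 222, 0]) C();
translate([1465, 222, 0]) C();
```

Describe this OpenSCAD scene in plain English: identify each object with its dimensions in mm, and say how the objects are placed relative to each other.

A is a rectangular dining table. The top is 1365×698×39 mm with its upper surface at z = 695 mm. It stands on four round legs of 42 mm diameter, each leg's bounding box inset 33 mm from the nearest pair of top edges, running from the floor to the underside of the top.

B is a chair: 461×480 mm seat, 25 mm thick, top at z = 424 mm, on four 33 mm square corner legs flush with the seat edges. A 35 mm thick backrest slab spans the full seat width, extending 515 mm above the seat top, its back face flush with the seat's +y edge.

C is a simple wooden stool: a rectangular seat 301 mm (x) by 254 mm (y), 38 mm thick, top face at z = 424 mm, on four square legs, each 36×36 mm in cross-section. The legs rest on z = 0, each flush with a corner of the seat. Four stretchers, 36 mm wide and 24 mm tall, connect adjacent legs with their undersides at z = 233 mm, each running between the inner faces of the legs it joins and aligned with the legs' outer faces on the other axis.

The chair is on top of the table, centred. Four stools sit around the table at the −y, +y, −x, +x sides.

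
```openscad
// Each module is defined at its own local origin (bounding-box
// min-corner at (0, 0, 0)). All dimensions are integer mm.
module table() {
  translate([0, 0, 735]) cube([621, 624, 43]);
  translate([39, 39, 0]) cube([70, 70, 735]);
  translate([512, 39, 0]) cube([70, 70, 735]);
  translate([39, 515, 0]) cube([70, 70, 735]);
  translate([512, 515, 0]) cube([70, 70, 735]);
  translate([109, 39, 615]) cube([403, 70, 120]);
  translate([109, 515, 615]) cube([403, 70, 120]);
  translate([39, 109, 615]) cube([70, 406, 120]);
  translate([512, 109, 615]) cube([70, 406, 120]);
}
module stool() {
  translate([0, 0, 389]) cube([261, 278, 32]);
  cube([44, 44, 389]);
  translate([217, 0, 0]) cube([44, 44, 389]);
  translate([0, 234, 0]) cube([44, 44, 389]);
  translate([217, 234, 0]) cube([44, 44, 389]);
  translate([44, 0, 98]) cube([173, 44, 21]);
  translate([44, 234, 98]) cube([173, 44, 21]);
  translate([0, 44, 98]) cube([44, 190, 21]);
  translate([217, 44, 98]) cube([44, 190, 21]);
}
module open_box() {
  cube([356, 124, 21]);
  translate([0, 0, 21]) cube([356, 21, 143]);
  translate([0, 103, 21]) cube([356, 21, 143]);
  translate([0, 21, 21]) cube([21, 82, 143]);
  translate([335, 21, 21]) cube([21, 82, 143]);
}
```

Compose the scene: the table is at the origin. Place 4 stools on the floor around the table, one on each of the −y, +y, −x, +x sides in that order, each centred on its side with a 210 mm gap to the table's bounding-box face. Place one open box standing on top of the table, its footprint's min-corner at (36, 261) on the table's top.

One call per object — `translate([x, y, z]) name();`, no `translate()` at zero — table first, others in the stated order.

table();
translate([180, -488, 0]) stool();
translate([180, 834, 0]) stool();
translate([-471, 173, 0]) stool();
translate([831, 173, 0]) stool();
translate([36, 261, 778]) open_box();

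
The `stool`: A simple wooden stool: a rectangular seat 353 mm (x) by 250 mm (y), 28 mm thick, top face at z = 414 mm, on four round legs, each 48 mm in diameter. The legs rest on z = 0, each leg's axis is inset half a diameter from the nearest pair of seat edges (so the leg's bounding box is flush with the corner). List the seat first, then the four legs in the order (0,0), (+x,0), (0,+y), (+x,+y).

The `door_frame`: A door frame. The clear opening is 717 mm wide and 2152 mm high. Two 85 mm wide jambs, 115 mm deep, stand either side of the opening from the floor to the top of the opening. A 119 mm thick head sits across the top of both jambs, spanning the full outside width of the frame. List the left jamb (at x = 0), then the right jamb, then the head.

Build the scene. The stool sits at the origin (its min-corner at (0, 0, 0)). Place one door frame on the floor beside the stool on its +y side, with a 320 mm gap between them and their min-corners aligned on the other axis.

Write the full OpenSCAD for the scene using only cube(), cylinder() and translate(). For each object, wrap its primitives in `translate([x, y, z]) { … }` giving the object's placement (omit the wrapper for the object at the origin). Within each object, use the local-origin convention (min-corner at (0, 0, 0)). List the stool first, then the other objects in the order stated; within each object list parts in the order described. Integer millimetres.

translate([0, 0, 386]) cube([353, 250, 28]);
translate([24, 24, 0]) cylinder(h = 386, r = 24);
translate([329, 24, 0]) cylinder(h = 386, r = 24);
translate([24, 226, 0]) cylinder(h = 386, r = 24);
translate([329, 226, 0]) cylinder(h = 386, r = 24);
translate([0, 570, 0]) {
  cube([85, 115, 2152]);
  translate([802, 0, 0]) cube([85, 115, 2152]);
  translate([0, 0, 2152]) cube([887, 115, 119]);
}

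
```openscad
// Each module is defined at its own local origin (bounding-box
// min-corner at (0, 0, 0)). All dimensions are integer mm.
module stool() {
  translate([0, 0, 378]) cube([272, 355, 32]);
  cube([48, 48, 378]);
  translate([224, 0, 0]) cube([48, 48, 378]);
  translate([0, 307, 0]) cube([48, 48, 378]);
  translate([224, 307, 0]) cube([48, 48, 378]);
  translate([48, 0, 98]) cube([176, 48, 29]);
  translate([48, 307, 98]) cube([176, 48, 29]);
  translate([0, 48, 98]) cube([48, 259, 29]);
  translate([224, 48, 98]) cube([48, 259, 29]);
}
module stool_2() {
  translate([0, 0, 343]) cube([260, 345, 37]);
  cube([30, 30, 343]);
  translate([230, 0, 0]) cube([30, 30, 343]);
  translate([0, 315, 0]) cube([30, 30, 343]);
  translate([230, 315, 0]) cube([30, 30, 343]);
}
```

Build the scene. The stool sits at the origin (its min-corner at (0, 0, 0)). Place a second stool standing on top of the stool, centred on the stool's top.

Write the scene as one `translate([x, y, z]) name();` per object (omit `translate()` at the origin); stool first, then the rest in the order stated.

stool();
translate([6, 5, 410]) stool_2();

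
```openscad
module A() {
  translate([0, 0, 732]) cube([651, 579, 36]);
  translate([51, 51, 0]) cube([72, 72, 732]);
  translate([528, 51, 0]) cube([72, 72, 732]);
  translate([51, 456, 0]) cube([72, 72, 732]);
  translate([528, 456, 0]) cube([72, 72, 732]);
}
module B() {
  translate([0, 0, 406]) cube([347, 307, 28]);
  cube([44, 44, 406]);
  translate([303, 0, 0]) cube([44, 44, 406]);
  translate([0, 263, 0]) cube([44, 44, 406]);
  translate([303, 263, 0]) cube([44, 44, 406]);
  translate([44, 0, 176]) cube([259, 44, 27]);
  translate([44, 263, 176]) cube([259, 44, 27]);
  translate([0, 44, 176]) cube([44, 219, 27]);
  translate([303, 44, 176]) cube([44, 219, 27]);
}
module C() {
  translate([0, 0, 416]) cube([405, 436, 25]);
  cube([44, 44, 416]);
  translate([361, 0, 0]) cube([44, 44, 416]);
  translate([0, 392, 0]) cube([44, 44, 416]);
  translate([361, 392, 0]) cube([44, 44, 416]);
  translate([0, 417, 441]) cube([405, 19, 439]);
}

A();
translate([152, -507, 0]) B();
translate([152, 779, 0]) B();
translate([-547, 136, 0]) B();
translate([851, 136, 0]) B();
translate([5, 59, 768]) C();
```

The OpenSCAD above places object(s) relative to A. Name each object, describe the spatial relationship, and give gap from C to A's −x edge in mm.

A is a table. B is a stool. C is a chair. Four stools sit around the table at the −y, +y, −x, +x sides. The chair is on top of the table. The gap from the chair to the table's −x edge is 5 mm.

The chair's min-x is at 5; the table's min-x is 0; gap = 5 mm.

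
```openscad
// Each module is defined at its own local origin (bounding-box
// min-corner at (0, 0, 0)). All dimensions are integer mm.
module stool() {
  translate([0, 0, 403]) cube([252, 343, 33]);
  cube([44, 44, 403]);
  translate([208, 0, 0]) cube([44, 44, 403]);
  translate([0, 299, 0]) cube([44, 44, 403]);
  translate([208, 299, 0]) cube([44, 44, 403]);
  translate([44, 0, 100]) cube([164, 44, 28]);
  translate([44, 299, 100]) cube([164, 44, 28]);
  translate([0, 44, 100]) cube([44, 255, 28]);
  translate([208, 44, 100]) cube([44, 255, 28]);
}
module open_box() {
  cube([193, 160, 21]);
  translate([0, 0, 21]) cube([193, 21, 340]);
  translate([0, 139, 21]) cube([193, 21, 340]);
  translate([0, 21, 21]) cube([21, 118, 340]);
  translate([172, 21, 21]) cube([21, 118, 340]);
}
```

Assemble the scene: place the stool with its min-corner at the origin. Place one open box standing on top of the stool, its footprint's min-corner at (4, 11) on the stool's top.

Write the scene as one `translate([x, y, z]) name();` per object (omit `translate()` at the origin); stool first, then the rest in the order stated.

stool();
translate([4, 11, 436]) open_box();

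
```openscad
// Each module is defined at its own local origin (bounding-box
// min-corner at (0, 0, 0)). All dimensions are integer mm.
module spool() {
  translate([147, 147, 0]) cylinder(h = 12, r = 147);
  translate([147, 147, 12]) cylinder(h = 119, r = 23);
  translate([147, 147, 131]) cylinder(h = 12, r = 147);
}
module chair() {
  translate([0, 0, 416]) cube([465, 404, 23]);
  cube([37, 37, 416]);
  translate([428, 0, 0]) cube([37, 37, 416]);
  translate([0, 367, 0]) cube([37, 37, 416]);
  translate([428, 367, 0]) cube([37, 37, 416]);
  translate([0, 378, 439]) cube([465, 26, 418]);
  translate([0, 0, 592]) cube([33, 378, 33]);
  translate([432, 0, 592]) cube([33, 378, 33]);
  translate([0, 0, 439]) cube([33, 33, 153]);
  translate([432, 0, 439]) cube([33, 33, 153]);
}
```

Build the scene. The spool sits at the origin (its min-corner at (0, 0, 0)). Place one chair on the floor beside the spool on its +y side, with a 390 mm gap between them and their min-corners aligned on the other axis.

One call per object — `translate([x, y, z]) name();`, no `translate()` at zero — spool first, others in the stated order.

spool();
translate([0, 684, 0]) chair();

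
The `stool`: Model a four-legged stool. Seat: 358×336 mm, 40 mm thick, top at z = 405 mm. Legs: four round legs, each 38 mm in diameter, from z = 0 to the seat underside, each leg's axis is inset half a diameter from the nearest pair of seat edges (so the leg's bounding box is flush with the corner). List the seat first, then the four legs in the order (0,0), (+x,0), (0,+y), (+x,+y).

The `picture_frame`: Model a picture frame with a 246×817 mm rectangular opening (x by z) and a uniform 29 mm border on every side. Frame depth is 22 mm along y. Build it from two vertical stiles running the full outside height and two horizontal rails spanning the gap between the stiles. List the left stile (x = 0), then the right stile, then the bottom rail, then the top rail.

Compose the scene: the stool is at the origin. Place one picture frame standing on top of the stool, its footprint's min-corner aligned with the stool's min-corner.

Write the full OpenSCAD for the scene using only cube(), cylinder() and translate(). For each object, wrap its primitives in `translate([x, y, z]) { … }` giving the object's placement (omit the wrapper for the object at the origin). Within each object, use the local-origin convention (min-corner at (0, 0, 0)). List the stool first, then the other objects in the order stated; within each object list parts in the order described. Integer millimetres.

translate([0, 0, 365]) cube([358, 336, 40]);
translate([19, 19, 0]) cylinder(h = 365, r = 19);
translate([339, 19, 0]) cylinder(h = 365, r = 19);
translate([19, 317, 0]) cylinder(h = 365, r = 19);
translate([339, 317, 0]) cylinder(h = 365, r = 19);
translate([0, 0, 405]) {
  cube([29, 22, 875]);
  translate([275, 0, 0]) cube([29, 22, 875]);
  translate([29, 0, 0]) cube([246, 22, 29]);
  translate([29, 0, 846]) cube([246, 22, 29]);
}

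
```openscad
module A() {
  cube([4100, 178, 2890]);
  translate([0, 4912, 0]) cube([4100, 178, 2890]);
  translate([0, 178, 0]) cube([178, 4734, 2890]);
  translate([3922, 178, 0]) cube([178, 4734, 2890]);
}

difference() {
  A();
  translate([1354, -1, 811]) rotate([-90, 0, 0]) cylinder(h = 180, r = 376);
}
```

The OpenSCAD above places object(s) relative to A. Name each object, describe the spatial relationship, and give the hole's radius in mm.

The subtracted cylinder has r = 376 mm.

A is a house frame. The house frame has a circular hole through its front wall. The hole's radius is 376 mm.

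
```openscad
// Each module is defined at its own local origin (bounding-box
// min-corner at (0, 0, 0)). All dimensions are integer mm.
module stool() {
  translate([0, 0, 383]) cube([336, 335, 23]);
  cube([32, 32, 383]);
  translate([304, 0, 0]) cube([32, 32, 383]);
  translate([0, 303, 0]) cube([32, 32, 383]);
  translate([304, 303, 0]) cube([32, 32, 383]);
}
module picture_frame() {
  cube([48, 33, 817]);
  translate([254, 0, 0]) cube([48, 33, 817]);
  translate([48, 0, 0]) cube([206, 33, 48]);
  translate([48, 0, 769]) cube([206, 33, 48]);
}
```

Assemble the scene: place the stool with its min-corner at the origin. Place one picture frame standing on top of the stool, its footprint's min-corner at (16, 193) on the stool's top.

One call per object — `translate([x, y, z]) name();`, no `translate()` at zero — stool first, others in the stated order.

stool();
translate([16, 193, 406]) picture_frame();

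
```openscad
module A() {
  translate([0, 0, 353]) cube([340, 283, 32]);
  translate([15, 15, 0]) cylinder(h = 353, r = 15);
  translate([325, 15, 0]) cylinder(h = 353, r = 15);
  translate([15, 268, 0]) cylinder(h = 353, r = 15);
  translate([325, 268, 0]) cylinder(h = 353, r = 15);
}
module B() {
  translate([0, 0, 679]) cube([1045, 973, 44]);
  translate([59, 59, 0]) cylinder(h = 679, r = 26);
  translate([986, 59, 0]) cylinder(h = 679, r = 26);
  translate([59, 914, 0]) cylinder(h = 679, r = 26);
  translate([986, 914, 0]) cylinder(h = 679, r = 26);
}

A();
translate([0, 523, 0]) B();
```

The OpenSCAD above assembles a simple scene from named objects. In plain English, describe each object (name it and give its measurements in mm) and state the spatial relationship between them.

A is a four-legged stool. The seat is a 340×283×32 mm slab whose top surface is at z = 385 mm; four round legs, each 30 mm in diameter, run from the floor (z = 0) to the underside of the seat, each leg's axis is inset half a diameter from the nearest pair of seat edges (so the leg's bounding box is flush with the corner).

B is a table with a 1045×973 mm rectangular top, 44 mm thick, top surface at z = 723 mm, supported by four round legs of 52 mm diameter, each leg's bounding box inset 33 mm from the nearest pair of top edges, running from the floor.

The table is on the floor beside the stool on its +y side.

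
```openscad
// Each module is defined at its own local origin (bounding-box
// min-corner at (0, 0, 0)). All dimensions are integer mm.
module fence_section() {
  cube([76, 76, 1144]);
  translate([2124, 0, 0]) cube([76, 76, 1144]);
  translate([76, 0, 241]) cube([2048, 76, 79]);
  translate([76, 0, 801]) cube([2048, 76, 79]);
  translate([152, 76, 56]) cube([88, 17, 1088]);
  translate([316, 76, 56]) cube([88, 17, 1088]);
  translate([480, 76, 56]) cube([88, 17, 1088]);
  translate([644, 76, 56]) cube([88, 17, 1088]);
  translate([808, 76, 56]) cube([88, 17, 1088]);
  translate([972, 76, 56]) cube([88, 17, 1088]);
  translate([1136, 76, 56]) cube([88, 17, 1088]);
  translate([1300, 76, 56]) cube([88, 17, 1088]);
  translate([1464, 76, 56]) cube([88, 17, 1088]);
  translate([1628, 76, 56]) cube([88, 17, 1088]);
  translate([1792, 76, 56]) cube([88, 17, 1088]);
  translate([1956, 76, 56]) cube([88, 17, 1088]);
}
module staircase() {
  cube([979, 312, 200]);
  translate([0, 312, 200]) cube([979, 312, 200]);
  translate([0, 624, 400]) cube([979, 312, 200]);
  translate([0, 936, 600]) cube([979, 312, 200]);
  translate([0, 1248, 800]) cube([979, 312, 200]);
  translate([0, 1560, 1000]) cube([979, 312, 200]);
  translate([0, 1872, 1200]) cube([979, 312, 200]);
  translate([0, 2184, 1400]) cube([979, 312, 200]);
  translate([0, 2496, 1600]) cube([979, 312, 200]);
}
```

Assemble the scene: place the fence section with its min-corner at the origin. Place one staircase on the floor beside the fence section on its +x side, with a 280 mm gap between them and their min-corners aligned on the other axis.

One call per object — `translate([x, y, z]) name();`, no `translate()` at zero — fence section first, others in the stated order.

fence_section();
translate([2480, 0, 0]) staircase();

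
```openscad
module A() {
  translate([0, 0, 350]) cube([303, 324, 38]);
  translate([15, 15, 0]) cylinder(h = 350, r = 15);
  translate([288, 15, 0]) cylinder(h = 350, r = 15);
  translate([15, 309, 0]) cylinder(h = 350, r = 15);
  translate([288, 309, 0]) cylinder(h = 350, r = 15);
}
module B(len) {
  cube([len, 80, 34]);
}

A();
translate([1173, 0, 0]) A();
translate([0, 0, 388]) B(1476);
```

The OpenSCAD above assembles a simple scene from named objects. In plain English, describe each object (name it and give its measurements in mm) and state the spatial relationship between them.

A is a four-legged stool. The seat is a 303×324×38 mm slab whose top surface is at z = 388 mm; four round legs, each 30 mm in diameter, run from the floor (z = 0) to the underside of the seat, each leg's axis is inset half a diameter from the nearest pair of seat edges (so the leg's bounding box is flush with the corner).

B is a rectangular beam 1476 mm long (x), 80 mm deep (y), 34 mm thick (z).

The beam spans the tops of two stools placed 870 mm apart, resting at z = 388 mm.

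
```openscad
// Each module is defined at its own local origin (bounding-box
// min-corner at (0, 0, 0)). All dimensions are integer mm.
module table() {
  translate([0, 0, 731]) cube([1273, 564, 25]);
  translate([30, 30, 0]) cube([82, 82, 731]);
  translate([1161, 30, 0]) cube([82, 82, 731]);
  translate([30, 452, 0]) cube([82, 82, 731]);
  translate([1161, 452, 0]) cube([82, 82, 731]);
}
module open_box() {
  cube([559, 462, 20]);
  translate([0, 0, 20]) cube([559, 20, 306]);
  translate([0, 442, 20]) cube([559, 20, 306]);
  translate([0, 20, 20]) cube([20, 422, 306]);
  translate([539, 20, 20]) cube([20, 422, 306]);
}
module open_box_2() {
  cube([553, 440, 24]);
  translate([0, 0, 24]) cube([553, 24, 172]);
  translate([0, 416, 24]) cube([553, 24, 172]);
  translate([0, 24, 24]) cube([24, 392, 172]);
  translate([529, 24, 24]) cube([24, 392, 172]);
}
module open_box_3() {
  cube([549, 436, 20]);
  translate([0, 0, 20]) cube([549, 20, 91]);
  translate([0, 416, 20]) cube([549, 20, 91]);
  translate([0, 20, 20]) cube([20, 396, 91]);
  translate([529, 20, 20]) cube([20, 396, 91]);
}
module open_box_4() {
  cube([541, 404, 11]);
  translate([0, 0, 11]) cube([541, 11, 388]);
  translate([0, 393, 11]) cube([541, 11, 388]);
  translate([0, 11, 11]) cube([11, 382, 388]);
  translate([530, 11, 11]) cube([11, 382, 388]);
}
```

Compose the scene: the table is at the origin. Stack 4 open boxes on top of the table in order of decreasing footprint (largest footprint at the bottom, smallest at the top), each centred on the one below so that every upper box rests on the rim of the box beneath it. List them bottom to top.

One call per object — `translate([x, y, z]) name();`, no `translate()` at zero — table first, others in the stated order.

table();
translate([357, 51, 756]) open_box();
translate([360, 62, 1082]) open_box_2();
translate([362, 64, 1278]) open_box_3();
translate([366, 80, 1389]) open_box_4();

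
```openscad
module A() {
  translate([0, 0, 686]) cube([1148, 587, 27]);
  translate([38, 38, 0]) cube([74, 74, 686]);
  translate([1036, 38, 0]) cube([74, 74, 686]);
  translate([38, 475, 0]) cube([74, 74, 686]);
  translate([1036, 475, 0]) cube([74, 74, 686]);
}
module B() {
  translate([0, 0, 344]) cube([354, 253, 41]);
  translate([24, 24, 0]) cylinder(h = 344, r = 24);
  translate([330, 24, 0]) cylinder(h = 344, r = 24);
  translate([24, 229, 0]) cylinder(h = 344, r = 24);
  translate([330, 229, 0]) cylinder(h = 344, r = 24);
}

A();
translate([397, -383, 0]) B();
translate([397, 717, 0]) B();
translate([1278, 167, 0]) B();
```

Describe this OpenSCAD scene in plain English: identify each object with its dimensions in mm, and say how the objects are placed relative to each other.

A is a rectangular dining table. The top is 1148×587×27 mm with its upper surface at z = 713 mm. It stands on four 74×74 mm square legs, each inset 38 mm from the nearest pair of top edges, running from the floor to the underside of the top.

B is a four-legged stool. The seat is 354×253 mm, 41 mm thick, top at z = 385 mm. It stands on four round legs, each 48 mm in diameter, from z = 0 to the seat underside, each leg's axis is inset half a diameter from the nearest pair of seat edges (so the leg's bounding box is flush with the corner).

Three stools sit around the table at the −y, +y, +x sides.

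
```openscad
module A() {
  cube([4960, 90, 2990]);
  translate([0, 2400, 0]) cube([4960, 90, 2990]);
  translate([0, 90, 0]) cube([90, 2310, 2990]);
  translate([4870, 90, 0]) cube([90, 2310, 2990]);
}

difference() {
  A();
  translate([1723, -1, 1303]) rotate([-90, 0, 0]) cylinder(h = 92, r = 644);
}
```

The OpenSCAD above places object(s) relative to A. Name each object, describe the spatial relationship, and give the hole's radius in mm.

The subtracted cylinder has r = 644 mm.

A is a house frame. The house frame has a circular hole through its front wall. The hole's radius is 644 mm.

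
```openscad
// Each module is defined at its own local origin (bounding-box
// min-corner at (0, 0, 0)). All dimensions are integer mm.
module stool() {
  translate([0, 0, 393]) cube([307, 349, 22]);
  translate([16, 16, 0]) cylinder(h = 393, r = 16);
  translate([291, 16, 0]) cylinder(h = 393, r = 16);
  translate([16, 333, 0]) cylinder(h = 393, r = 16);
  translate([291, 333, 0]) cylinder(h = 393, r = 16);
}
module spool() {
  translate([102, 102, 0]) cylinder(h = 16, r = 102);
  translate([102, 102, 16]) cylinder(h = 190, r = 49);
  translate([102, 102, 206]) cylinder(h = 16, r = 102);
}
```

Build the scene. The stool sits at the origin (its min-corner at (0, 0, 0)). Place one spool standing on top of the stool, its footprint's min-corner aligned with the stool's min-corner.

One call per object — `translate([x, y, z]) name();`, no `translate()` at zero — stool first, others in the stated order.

stool();
translate([0, 0, 415]) spool();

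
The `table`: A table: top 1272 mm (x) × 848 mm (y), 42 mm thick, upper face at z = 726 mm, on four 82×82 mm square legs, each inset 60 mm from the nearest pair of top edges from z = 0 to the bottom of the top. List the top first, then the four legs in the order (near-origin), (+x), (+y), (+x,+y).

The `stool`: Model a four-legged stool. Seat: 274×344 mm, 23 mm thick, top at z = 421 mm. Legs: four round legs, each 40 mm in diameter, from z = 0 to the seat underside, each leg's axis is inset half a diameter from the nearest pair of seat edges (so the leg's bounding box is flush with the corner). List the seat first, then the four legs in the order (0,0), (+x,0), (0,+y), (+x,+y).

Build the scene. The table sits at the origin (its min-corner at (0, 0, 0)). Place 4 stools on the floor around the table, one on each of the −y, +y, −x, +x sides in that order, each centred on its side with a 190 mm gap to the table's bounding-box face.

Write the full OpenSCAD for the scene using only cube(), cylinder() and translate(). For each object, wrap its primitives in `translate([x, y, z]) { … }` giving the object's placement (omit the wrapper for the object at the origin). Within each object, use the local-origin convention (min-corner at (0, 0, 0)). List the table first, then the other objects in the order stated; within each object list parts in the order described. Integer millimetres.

translate([0, 0, 684]) cube([1272, 848, 42]);
translate([60, 60, 0]) cube([82, 82, 684]);
translate([1130, 60, 0]) cube([82, 82, 684]);
translate([60, 706, 0]) cube([82, 82, 684]);
translate([1130, 706, 0]) cube([82, 82, 684]);
translate([499, -534, 0]) {
  translate([0, 0, 398]) cube([274, 344, 23]);
  translate([20, 20, 0]) cylinder(h = 398, r = 20);
  translate([254, 20, 0]) cylinder(h = 398, r = 20);
  translate([20, 324, 0]) cylinder(h = 398, r = 20);
  translate([254, 324, 0]) cylinder(h = 398, r = 20);
}
translate([499, 1038, 0]) {
  translate([0, 0, 398]) cube([274, 344, 23]);
  translate([20, 20, 0]) cylinder(h = 398, r = 20);
  translate([254, 20, 0]) cylinder(h = 398, r = 20);
  translate([20, 324, 0]) cylinder(h = 398, r = 20);
  translate([254, 324, 0]) cylinder(h = 398, r = 20);
}
translate([-464, 252, 0]) {
  translate([0, 0, 398]) cube([274, 344, 23]);
  translate([20, 20, 0]) cylinder(h = 398, r = 20);
  translate([254, 20, 0]) cylinder(h = 398, r = 20);
  translate([20, 324, 0]) cylinder(h = 398, r = 20);
  translate([254, 324, 0]) cylinder(h = 398, r = 20);
}
translate([1462, 252, 0]) {
  translate([0, 0, 398]) cube([274, 344, 23]);
  translate([20, 20, 0]) cylinder(h = 398, r = 20);
  translate([254, 20, 0]) cylinder(h = 398, r = 20);
  translate([20, 324, 0]) cylinder(h = 398, r = 20);
  translate([254, 324, 0]) cylinder(h = 398, r = 20);
}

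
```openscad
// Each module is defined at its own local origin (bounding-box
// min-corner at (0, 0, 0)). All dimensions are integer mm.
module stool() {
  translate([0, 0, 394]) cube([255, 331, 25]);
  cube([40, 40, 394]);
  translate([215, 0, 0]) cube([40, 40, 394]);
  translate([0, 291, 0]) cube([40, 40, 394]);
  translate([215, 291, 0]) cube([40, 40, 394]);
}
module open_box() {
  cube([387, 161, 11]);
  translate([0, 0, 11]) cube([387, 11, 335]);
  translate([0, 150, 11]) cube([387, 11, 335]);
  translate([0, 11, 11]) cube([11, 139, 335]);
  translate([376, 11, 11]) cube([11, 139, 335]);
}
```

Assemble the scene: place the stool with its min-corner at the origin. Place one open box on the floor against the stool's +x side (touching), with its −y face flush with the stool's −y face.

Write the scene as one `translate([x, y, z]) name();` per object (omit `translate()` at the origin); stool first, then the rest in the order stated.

stool();
translate([255, 0, 0]) open_box();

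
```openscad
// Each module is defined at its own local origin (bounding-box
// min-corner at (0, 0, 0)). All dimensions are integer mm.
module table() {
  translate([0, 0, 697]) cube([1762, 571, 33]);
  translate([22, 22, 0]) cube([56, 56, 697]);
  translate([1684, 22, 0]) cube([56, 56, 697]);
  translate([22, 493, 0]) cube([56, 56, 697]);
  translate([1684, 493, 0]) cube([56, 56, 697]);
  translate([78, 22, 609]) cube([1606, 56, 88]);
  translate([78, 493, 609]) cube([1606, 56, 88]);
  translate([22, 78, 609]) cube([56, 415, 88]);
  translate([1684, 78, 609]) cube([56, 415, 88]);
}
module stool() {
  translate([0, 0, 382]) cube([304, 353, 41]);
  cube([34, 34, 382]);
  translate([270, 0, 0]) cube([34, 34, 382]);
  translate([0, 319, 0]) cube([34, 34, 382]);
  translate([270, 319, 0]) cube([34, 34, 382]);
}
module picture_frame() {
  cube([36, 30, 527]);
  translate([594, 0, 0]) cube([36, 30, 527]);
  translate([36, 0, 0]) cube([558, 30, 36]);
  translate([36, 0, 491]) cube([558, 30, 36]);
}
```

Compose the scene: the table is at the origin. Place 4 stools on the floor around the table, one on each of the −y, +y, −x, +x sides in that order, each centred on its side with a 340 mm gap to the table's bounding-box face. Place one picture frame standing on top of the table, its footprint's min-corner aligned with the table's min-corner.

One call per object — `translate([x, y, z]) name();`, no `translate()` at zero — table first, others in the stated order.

table();
translate([729, -693, 0]) stool();
translate([729, 911, 0]) stool();
translate([-644, 109, 0]) stool();
translate([2102, 109, 0]) stool();
translate([0, 0, 730]) picture_frame();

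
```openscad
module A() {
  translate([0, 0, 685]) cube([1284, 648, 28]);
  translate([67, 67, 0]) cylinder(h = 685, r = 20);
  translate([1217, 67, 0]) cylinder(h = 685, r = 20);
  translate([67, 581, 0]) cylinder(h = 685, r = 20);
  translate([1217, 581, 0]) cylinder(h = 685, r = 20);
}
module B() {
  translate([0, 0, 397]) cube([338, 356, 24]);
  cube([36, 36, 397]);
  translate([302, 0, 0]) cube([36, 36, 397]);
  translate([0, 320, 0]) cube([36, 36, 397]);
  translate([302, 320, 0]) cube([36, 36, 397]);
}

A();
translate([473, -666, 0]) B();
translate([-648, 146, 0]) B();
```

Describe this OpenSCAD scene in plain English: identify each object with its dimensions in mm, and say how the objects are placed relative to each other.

A is a table with a 1284×648 mm rectangular top, 28 mm thick, top surface at z = 713 mm, supported by four round legs of 40 mm diameter, each leg's bounding box inset 47 mm from the nearest pair of top edges, running from the floor.

B is a simple wooden stool: a rectangular seat 338 mm (x) by 356 mm (y), 24 mm thick, top face at z = 421 mm, on four square legs, each 36×36 mm in cross-section. The legs rest on z = 0, each flush with a corner of the seat.

Two stools sit around the table at the −y, −x sides.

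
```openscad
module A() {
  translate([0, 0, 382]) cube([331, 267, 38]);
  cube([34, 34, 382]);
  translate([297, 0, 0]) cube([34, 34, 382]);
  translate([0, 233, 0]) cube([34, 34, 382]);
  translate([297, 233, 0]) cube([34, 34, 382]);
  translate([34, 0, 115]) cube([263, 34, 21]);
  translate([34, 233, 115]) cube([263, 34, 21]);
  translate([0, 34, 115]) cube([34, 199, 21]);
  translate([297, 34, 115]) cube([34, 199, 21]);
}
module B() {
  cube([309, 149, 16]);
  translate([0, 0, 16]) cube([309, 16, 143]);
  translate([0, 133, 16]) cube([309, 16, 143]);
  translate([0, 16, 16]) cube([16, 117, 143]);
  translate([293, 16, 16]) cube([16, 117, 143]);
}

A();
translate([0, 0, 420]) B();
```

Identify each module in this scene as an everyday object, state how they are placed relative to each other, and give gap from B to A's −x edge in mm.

A is a stool. B is an open box. The open box is on top of the stool. The gap from the open box to the stool's −x edge is 0 mm.

The open box's min-x is at 0; the stool's min-x is 0; gap = 0 mm.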